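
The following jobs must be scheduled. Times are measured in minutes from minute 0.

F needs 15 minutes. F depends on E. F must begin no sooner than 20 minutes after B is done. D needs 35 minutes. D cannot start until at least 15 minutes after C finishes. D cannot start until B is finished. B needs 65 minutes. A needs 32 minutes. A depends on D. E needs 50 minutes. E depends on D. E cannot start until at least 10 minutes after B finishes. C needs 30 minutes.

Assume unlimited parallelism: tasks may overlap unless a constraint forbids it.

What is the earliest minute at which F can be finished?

C has no prerequisites, so it starts at minute 0 and finishes at minute 30.
B has no prerequisites, so it starts at minute 0 and finishes at minute 65.
D needs all of C (finishes minute 30, plus 15-minute gap → minute 45); B (finishes minute 65). That puts its earliest start at minute 65; it finishes at 65 + 35 = minute 100.
E cannot start until D (finishes minute 100); B (finishes minute 65, plus 10-minute gap → minute 75). The controlling bound is minute 100, so E finishes at 100 + 50 = minute 150.
F has to wait for E (finishes minute 150); B (finishes minute 65, plus 20-minute gap → minute 85). The latest of these is minute 150, so F runs minute 150 to 150 + 15 = minute 165.

165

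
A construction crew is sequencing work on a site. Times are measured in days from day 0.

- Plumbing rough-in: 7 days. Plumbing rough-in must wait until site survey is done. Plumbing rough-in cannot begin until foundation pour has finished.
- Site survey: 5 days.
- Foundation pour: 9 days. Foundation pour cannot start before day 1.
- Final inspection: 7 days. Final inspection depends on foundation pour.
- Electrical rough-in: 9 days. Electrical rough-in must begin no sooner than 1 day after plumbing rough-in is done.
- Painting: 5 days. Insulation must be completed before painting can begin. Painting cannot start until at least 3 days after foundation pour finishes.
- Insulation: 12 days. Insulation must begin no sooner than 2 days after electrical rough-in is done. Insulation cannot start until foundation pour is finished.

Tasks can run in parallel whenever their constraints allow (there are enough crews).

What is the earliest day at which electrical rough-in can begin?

18

Foundation pour cannot begin until its own release at day 1. It runs from day 1 to 1 + 9 = day 10.
Site survey has no prerequisites, so it starts at day 0 and finishes at day 5.
Plumbing rough-in has to wait for site survey (finishes day 5); foundation pour (finishes day 10). The latest of these is day 10, so plumbing rough-in runs day 10 to 10 + 7 = day 17.
Electrical rough-in waits on plumbing rough-in (finishes day 17, plus 1-day gap → day 18), so the earliest it can start is day 18.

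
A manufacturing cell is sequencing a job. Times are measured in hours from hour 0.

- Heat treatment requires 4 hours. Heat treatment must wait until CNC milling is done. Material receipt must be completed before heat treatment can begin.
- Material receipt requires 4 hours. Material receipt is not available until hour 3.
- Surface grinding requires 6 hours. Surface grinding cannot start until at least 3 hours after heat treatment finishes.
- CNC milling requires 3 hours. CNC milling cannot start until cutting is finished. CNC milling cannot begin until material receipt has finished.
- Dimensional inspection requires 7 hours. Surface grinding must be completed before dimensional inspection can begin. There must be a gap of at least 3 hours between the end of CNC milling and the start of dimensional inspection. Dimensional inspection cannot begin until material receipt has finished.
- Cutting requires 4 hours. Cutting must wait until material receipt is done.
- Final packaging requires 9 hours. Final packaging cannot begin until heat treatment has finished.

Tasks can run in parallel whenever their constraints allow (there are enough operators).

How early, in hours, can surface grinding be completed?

27

After its own release at hour 3, material receipt can start at hour 3 and finishes at hour 7.
After material receipt (finishes hour 7), cutting can start at hour 7 and finishes at hour 11.
CNC milling cannot start until cutting (finishes hour 11); material receipt (finishes hour 7). The controlling bound is hour 11, so CNC milling finishes at 11 + 3 = hour 14.
Heat treatment has to wait for CNC milling (finishes hour 14); material receipt (finishes hour 7). The latest of these is hour 14, so heat treatment runs hour 14 to 14 + 4 = hour 18.
After heat treatment (finishes hour 18, plus 3-hour gap → hour 21), surface grinding can start at hour 21 and finishes at hour 27.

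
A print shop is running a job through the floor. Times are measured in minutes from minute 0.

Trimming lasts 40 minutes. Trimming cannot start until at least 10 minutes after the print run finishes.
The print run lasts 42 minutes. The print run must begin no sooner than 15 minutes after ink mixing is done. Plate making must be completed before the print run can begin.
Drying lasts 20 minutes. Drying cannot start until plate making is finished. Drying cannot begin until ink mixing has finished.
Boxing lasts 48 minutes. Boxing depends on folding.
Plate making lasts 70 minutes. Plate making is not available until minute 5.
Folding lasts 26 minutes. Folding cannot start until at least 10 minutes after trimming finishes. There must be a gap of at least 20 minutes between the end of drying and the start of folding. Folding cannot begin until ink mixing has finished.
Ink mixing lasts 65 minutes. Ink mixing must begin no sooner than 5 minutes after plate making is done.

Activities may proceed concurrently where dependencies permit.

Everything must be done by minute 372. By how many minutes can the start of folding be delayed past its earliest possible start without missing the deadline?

Plate making waits on its own release at minute 5, so it starts at minute 5 and finishes at 5 + 70 = minute 75.
Ink mixing cannot begin until plate making (finishes minute 75, plus 5-minute gap → minute 80). It runs from minute 80 to 80 + 65 = minute 145.
Drying has to wait for plate making (finishes minute 75); ink mixing (finishes minute 145). The latest of these is minute 145, so drying runs minute 145 to 145 + 20 = minute 165.
The print run cannot start until ink mixing (finishes minute 145, plus 15-minute gap → minute 160); plate making (finishes minute 75). The controlling bound is minute 160, so the print run finishes at 160 + 42 = minute 202.
After the print run (finishes minute 202, plus 10-minute gap → minute 212), trimming can start at minute 212 and finishes at minute 252.
Folding cannot start until trimming (finishes minute 252, plus 10-minute gap → minute 262); drying (finishes minute 165, plus 20-minute gap → minute 185); ink mixing (finishes minute 145). The controlling bound is minute 262, so folding finishes at 262 + 26 = minute 288.

Working backward from the deadline:
To finish by minute 372, boxing (duration 48) must start no later than minute 324.
Folding feeds into boxing (must start by minute 324); so folding must finish by minute 324 and therefore start by minute 298.
So folding can start as early as minute 262 and as late as minute 298, giving 298 − 262 = 36 minutes of slack.

36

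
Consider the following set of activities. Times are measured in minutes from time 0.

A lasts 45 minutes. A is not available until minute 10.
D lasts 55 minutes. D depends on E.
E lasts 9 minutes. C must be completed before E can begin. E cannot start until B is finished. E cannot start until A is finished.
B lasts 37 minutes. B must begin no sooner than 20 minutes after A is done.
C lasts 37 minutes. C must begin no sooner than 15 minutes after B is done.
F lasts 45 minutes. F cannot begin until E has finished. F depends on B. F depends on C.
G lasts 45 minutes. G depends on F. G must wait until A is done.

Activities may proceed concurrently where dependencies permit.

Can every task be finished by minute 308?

Yes

A cannot begin until its own release at minute 10. It runs from minute 10 to 10 + 45 = minute 55.
B waits on A (finishes minute 55, plus 20-minute gap → minute 75), so it starts at minute 75 and finishes at 75 + 37 = minute 112.
C waits on B (finishes minute 112, plus 15-minute gap → minute 127), so it starts at minute 127 and finishes at 127 + 37 = minute 164.
E cannot start until C (finishes minute 164); B (finishes minute 112); A (finishes minute 55). The controlling bound is minute 164, so E finishes at 164 + 9 = minute 173.
F needs all of E (finishes minute 173); B (finishes minute 112); C (finishes minute 164). That puts its earliest start at minute 173; it finishes at 173 + 45 = minute 218.
G cannot start until F (finishes minute 218); A (finishes minute 55). The controlling bound is minute 218, so G finishes at 218 + 45 = minute 263.
After E (finishes minute 173), D can start at minute 173 and finishes at minute 228.
Every task is finished by minute 263, which is no later than the deadline of 308, so the schedule is feasible.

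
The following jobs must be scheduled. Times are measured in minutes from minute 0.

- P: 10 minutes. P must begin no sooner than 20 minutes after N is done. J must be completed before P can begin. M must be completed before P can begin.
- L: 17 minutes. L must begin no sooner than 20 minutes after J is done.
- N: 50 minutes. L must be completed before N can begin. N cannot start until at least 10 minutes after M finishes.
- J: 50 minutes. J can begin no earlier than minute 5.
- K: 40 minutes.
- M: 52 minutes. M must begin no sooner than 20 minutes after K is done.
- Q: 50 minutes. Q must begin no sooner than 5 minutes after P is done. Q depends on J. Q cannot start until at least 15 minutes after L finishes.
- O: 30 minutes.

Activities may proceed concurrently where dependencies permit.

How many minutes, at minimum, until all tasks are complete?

257

Nothing blocks O, so it runs from minute 0 to minute 30.
K can start immediately at minute 0; it finishes at minute 40.
After K (finishes minute 40, plus 20-minute gap → minute 60), M can start at minute 60 and finishes at minute 112.
J waits on its own release at minute 5, so it starts at minute 5 and finishes at 5 + 50 = minute 55.
After J (finishes minute 55, plus 20-minute gap → minute 75), L can start at minute 75 and finishes at minute 92.
N needs all of L (finishes minute 92); M (finishes minute 112, plus 10-minute gap → minute 122). That puts its earliest start at minute 122; it finishes at 122 + 50 = minute 172.
For P: N (finishes minute 172, plus 20-minute gap → minute 192); J (finishes minute 55); M (finishes minute 112). Taking the maximum gives a start of minute 192, and it finishes at 192 + 10 = minute 202.
Q has to wait for P (finishes minute 202, plus 5-minute gap → minute 207); J (finishes minute 55); L (finishes minute 92, plus 15-minute gap → minute 107). The latest of these is minute 207, so Q runs minute 207 to 207 + 50 = minute 257.
All tasks are finished once the last one completes. Finish times: J at 55, K at 40, L at 92, M at 112, N at 172, O at 30, P at 202, Q at 257. The latest is minute 257.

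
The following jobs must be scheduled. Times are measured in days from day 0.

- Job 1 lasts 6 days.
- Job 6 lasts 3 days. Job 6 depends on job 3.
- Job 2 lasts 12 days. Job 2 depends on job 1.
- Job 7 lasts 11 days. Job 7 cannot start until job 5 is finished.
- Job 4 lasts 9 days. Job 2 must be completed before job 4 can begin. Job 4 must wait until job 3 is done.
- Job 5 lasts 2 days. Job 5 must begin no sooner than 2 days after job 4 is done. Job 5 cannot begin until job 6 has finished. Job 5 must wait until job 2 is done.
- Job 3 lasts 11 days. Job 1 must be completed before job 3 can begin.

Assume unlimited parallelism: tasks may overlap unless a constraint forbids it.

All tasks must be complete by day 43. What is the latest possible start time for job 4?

To finish by day 43, job 7 (duration 11) must start no later than day 32.
Job 5 must finish before job 7 (must start by day 32). With a 2-day duration, job 5 must start by 32 − 2 = day 30.
Job 4 must finish before job 5 (must start by day 30, minus 2-day gap → day 28). With a 9-day duration, job 4 must start by 28 − 9 = day 19.

19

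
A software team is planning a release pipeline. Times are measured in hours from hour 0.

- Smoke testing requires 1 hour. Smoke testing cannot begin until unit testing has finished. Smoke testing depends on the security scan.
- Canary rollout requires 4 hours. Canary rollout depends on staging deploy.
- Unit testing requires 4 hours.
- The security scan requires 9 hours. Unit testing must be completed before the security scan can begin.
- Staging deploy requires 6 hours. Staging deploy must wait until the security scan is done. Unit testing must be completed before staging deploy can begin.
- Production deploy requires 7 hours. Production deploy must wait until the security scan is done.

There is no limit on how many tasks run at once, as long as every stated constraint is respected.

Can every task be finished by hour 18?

No

Nothing blocks unit testing, so it runs from hour 0 to hour 4.
The security scan cannot begin until unit testing (finishes hour 4). It runs from hour 4 to 4 + 9 = hour 13.
Production deploy cannot begin until the security scan (finishes hour 13). It runs from hour 13 to 13 + 7 = hour 20.
Smoke testing cannot start until unit testing (finishes hour 4); the security scan (finishes hour 13). The controlling bound is hour 13, so smoke testing finishes at 13 + 1 = hour 14.
Staging deploy cannot start until the security scan (finishes hour 13); unit testing (finishes hour 4). The controlling bound is hour 13, so staging deploy finishes at 13 + 6 = hour 19.
After staging deploy (finishes hour 19), canary rollout can start at hour 19 and finishes at hour 23.
The earliest everything can be done is hour 23, which is after the deadline of 18, so it is not possible.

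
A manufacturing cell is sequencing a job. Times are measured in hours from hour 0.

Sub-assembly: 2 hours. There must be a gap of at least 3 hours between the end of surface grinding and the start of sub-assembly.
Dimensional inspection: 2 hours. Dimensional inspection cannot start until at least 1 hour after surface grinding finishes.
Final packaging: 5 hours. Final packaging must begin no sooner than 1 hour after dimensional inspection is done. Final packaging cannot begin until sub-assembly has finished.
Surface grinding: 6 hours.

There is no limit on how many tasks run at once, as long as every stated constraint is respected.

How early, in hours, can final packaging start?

11

Surface grinding can start immediately at hour 0; it finishes at hour 6.
Sub-assembly cannot begin until surface grinding (finishes hour 6, plus 3-hour gap → hour 9). It runs from hour 9 to 9 + 2 = hour 11.
Dimensional inspection waits on surface grinding (finishes hour 6, plus 1-hour gap → hour 7), so it starts at hour 7 and finishes at 7 + 2 = hour 9.
Final packaging waits on dimensional inspection (finishes hour 9, plus 1-hour gap → hour 10); sub-assembly (finishes hour 11). The latest of these is hour 11, which is the earliest final packaging can start.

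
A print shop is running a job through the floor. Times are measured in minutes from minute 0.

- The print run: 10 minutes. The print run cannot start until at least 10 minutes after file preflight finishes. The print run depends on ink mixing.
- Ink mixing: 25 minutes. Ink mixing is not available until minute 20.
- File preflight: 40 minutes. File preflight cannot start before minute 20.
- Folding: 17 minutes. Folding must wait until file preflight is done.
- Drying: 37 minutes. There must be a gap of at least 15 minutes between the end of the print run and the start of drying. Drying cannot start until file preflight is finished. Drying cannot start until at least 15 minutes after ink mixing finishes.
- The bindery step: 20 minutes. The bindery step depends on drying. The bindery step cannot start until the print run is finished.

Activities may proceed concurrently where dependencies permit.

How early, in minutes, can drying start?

95

Ink mixing cannot begin until its own release at minute 20. It runs from minute 20 to 20 + 25 = minute 45.
After its own release at minute 20, file preflight can start at minute 20 and finishes at minute 60.
The print run has to wait for file preflight (finishes minute 60, plus 10-minute gap → minute 70); ink mixing (finishes minute 45). The latest of these is minute 70, so the print run runs minute 70 to 70 + 10 = minute 80.
Drying waits on the print run (finishes minute 80, plus 15-minute gap → minute 95); file preflight (finishes minute 60); ink mixing (finishes minute 45, plus 15-minute gap → minute 60). The latest of these is minute 95, which is the earliest drying can start.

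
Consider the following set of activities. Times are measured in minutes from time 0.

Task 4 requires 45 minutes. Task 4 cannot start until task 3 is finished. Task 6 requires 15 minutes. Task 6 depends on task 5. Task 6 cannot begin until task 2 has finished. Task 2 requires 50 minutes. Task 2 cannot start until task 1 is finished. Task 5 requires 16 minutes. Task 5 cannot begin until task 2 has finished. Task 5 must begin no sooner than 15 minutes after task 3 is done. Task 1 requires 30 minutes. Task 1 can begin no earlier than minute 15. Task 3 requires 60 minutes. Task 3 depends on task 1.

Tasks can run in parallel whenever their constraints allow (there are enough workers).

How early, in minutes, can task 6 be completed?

Task 1 waits on its own release at minute 15, so it starts at minute 15 and finishes at 15 + 30 = minute 45.
After task 1 (finishes minute 45), task 3 can start at minute 45 and finishes at minute 105.
Task 2 waits on task 1 (finishes minute 45), so it starts at minute 45 and finishes at 45 + 50 = minute 95.
Task 5 cannot start until task 2 (finishes minute 95); task 3 (finishes minute 105, plus 15-minute gap → minute 120). The controlling bound is minute 120, so task 5 finishes at 120 + 16 = minute 136.
For task 6: task 5 (finishes minute 136); task 2 (finishes minute 95). Taking the maximum gives a start of minute 136, and it finishes at 136 + 15 = minute 151.

151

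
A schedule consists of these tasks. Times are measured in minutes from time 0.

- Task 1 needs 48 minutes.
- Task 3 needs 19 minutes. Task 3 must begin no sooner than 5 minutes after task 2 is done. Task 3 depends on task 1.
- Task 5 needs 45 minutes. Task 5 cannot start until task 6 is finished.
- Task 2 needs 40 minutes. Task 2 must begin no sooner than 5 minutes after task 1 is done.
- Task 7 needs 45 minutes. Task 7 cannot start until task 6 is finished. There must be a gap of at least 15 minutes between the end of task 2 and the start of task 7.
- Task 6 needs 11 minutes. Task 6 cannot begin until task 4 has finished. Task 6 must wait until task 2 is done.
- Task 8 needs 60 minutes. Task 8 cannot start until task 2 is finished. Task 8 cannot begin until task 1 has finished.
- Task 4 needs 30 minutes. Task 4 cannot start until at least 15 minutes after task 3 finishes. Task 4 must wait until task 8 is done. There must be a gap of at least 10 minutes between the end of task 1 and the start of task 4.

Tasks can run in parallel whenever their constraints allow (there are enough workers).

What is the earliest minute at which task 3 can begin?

98

Task 1 has no prerequisites, so it starts at minute 0 and finishes at minute 48.
Task 2 waits on task 1 (finishes minute 48, plus 5-minute gap → minute 53), so it starts at minute 53 and finishes at 53 + 40 = minute 93.
Task 3 waits on task 2 (finishes minute 93, plus 5-minute gap → minute 98); task 1 (finishes minute 48). The latest of these is minute 98, which is the earliest task 3 can start.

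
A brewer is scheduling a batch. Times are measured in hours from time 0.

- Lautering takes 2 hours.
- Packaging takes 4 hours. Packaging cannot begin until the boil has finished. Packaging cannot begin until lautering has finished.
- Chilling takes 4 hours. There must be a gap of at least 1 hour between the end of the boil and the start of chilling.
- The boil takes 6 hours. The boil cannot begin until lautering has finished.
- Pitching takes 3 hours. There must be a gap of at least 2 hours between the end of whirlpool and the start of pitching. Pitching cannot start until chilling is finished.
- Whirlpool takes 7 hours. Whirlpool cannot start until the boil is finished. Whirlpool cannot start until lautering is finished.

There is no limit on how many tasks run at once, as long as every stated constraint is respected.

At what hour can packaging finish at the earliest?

12

Lautering can start immediately at hour 0; it finishes at hour 2.
The boil waits on lautering (finishes hour 2), so it starts at hour 2 and finishes at 2 + 6 = hour 8.
For packaging: the boil (finishes hour 8); lautering (finishes hour 2). Taking the maximum gives a start of hour 8, and it finishes at 8 + 4 = hour 12.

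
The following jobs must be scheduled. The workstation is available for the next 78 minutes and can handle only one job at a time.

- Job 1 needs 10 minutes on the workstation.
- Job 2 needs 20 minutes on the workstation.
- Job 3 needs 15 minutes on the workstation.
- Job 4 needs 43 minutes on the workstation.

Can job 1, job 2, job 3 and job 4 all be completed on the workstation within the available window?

Running back to back, the jobs need 10 + 20 + 15 + 43 = 88 minutes on the workstation.
Since 88 > 78, they cannot all fit.

No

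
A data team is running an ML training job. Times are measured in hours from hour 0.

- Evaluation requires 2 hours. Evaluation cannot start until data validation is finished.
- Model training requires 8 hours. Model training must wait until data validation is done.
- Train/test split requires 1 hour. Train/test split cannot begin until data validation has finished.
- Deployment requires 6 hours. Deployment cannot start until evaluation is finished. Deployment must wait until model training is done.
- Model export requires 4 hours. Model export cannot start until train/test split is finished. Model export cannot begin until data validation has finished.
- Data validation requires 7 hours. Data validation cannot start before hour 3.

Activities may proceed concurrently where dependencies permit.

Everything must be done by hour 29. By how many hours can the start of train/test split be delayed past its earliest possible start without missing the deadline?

Data validation cannot begin until its own release at hour 3. It runs from hour 3 to 3 + 7 = hour 10.
After data validation (finishes hour 10), train/test split can start at hour 10 and finishes at hour 11.

Working backward from the deadline:
Nothing follows model export; the deadline of hour 29 is its only limit. It must start by 29 − 4 = hour 25.
Train/test split feeds into model export (must start by hour 25); so train/test split must finish by hour 25 and therefore start by hour 24.
So train/test split can start as early as hour 10 and as late as hour 24, giving 24 − 10 = 14 hours of slack.

14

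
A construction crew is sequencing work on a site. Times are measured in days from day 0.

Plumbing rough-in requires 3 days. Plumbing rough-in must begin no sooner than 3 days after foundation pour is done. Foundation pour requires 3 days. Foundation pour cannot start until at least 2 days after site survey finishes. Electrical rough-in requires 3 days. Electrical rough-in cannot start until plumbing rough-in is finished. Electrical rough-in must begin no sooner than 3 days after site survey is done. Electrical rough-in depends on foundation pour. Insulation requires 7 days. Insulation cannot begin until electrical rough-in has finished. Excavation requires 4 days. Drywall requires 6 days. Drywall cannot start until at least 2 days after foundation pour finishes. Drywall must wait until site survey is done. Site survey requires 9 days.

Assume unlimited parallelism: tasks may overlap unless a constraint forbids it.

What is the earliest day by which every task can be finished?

30

Excavation has no prerequisites, so it starts at day 0 and finishes at day 4.
Site survey can start immediately at day 0; it finishes at day 9.
Foundation pour cannot begin until site survey (finishes day 9, plus 2-day gap → day 11). It runs from day 11 to 11 + 3 = day 14.
Drywall cannot start until foundation pour (finishes day 14, plus 2-day gap → day 16); site survey (finishes day 9). The controlling bound is day 16, so drywall finishes at 16 + 6 = day 22.
Plumbing rough-in cannot begin until foundation pour (finishes day 14, plus 3-day gap → day 17). It runs from day 17 to 17 + 3 = day 20.
Electrical rough-in needs all of plumbing rough-in (finishes day 20); site survey (finishes day 9, plus 3-day gap → day 12); foundation pour (finishes day 14). That puts its earliest start at day 20; it finishes at 20 + 3 = day 23.
Insulation cannot begin until electrical rough-in (finishes day 23). It runs from day 23 to 23 + 7 = day 30.
All tasks are finished once the last one completes. Finish times: Site survey at 9, Excavation at 4, Foundation pour at 14, Plumbing rough-in at 20, Electrical rough-in at 23, Insulation at 30, Drywall at 22. The latest is day 30.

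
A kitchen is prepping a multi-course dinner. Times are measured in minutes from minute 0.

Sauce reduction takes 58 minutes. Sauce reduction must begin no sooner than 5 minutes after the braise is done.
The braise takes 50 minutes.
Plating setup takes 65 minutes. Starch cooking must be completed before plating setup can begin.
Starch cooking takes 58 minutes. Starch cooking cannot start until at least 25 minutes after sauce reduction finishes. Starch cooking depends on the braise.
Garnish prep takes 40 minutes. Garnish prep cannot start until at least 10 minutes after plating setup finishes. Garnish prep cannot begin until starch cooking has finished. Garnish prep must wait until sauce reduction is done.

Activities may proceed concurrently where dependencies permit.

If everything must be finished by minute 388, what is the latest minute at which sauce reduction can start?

To finish by minute 388, garnish prep (duration 40) must start no later than minute 348.
Since garnish prep (must start by minute 348, minus 10-minute gap → minute 338) depends on it, plating setup must finish by minute 338. Backing off its 65-minute duration gives a latest start of minute 273.
Starch cooking must finish in time for plating setup (must start by minute 273); garnish prep (must start by minute 348). The tightest is minute 273, so starch cooking must start by 273 − 58 = minute 215.
For sauce reduction: starch cooking (must start by minute 215, minus 25-minute gap → minute 190); garnish prep (must start by minute 348). The most restrictive is minute 190; with a 58-minute duration, sauce reduction must start by minute 132.

132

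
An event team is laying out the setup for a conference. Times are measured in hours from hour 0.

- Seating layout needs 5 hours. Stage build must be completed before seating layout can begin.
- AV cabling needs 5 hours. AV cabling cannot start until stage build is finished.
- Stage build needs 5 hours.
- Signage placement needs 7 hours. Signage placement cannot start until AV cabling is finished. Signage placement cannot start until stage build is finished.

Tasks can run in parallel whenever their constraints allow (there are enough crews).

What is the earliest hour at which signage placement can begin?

10

Stage build can start immediately at hour 0; it finishes at hour 5.
AV cabling waits on stage build (finishes hour 5), so it starts at hour 5 and finishes at 5 + 5 = hour 10.
Signage placement waits on AV cabling (finishes hour 10); stage build (finishes hour 5). The latest of these is hour 10, which is the earliest signage placement can start.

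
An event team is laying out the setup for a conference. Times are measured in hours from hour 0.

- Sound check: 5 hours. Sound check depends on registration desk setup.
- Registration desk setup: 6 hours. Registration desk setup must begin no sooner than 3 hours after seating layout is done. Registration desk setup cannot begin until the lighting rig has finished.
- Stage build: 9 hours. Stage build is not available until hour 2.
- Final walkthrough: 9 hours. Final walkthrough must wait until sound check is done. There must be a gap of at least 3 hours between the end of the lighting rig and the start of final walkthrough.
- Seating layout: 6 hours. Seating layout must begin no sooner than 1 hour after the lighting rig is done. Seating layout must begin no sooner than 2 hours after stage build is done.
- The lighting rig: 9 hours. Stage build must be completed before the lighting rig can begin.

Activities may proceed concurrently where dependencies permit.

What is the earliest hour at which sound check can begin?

After its own release at hour 2, stage build can start at hour 2 and finishes at hour 11.
After stage build (finishes hour 11), the lighting rig can start at hour 11 and finishes at hour 20.
Seating layout needs all of the lighting rig (finishes hour 20, plus 1-hour gap → hour 21); stage build (finishes hour 11, plus 2-hour gap → hour 13). That puts its earliest start at hour 21; it finishes at 21 + 6 = hour 27.
For registration desk setup: seating layout (finishes hour 27, plus 3-hour gap → hour 30); the lighting rig (finishes hour 20). Taking the maximum gives a start of hour 30, and it finishes at 30 + 6 = hour 36.
Sound check waits on registration desk setup (finishes hour 36), so the earliest it can start is hour 36.

36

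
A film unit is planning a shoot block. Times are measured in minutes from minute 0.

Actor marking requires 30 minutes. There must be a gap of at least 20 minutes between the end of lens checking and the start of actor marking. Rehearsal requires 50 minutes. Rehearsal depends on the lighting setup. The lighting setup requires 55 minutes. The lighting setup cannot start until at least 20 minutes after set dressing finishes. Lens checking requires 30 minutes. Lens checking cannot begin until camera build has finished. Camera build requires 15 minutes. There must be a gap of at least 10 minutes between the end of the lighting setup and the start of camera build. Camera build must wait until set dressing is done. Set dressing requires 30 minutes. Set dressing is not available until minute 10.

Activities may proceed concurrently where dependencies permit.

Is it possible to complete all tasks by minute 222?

Set dressing waits on its own release at minute 10, so it starts at minute 10 and finishes at 10 + 30 = minute 40.
The lighting setup cannot begin until set dressing (finishes minute 40, plus 20-minute gap → minute 60). It runs from minute 60 to 60 + 55 = minute 115.
After the lighting setup (finishes minute 115), rehearsal can start at minute 115 and finishes at minute 165.
Camera build has to wait for the lighting setup (finishes minute 115, plus 10-minute gap → minute 125); set dressing (finishes minute 40). The latest of these is minute 125, so camera build runs minute 125 to 125 + 15 = minute 140.
Lens checking waits on camera build (finishes minute 140), so it starts at minute 140 and finishes at 140 + 30 = minute 170.
Actor marking cannot begin until lens checking (finishes minute 170, plus 20-minute gap → minute 190). It runs from minute 190 to 190 + 30 = minute 220.
Every task is finished by minute 220, which is no later than the deadline of 222, so the schedule is feasible.

Yes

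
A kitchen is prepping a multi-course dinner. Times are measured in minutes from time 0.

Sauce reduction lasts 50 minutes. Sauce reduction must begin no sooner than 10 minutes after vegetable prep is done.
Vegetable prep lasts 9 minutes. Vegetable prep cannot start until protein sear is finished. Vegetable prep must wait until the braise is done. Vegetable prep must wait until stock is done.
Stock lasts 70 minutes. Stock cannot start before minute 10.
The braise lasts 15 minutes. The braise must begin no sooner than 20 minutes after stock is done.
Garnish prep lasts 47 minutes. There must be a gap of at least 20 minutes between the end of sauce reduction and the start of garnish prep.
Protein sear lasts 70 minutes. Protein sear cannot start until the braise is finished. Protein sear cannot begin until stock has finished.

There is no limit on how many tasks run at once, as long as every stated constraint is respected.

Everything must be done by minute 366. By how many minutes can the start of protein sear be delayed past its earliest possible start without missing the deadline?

Stock cannot begin until its own release at minute 10. It runs from minute 10 to 10 + 70 = minute 80.
The braise cannot begin until stock (finishes minute 80, plus 20-minute gap → minute 100). It runs from minute 100 to 100 + 15 = minute 115.
For protein sear: the braise (finishes minute 115); stock (finishes minute 80). Taking the maximum gives a start of minute 115, and it finishes at 115 + 70 = minute 185.

Working backward from the deadline:
Garnish prep has no dependents, so it just needs to finish by minute 366. Starting by 366 − 47 = minute 319 achieves that.
Sauce reduction must finish before garnish prep (must start by minute 319, minus 20-minute gap → minute 299). With a 50-minute duration, sauce reduction must start by 299 − 50 = minute 249.
Vegetable prep must finish before sauce reduction (must start by minute 249, minus 10-minute gap → minute 239). With a 9-minute duration, vegetable prep must start by 239 − 9 = minute 230.
Protein sear feeds into vegetable prep (must start by minute 230); so protein sear must finish by minute 230 and therefore start by minute 160.
So protein sear can start as early as minute 115 and as late as minute 160, giving 160 − 115 = 45 minutes of slack.

45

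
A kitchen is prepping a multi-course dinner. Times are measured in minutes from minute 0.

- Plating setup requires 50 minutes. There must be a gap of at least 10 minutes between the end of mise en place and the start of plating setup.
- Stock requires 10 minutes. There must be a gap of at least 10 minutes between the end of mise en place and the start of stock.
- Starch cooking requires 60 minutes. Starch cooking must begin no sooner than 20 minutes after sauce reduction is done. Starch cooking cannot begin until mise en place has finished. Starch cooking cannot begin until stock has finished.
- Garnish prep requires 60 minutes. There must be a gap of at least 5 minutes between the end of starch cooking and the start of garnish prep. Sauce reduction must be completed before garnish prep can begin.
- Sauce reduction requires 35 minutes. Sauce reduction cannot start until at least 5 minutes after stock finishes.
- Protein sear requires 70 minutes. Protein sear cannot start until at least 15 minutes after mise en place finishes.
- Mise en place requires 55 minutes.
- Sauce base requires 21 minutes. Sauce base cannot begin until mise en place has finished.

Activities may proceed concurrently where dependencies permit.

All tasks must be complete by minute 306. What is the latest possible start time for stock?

To finish by minute 306, garnish prep (duration 60) must start no later than minute 246.
Starch cooking must finish before garnish prep (must start by minute 246, minus 5-minute gap → minute 241). With a 60-minute duration, starch cooking must start by 241 − 60 = minute 181.
Sauce reduction must finish in time for starch cooking (must start by minute 181, minus 20-minute gap → minute 161); garnish prep (must start by minute 246). The tightest is minute 161, so sauce reduction must start by 161 − 35 = minute 126.
Stock must finish in time for sauce reduction (must start by minute 126, minus 5-minute gap → minute 121); starch cooking (must start by minute 181). The tightest is minute 121, so stock must start by 121 − 10 = minute 111.

111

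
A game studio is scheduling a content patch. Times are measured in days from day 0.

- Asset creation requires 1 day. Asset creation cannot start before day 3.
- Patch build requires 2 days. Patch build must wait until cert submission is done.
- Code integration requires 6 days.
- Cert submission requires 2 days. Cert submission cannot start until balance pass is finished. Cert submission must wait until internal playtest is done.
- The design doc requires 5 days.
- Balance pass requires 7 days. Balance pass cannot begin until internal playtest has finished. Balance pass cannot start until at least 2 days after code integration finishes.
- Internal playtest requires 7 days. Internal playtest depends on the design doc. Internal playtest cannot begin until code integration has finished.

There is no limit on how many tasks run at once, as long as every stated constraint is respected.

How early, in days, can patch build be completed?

24

Code integration has no prerequisites, so it starts at day 0 and finishes at day 6.
Nothing blocks the design doc, so it runs from day 0 to day 5.
Internal playtest needs all of the design doc (finishes day 5); code integration (finishes day 6). That puts its earliest start at day 6; it finishes at 6 + 7 = day 13.
Balance pass cannot start until internal playtest (finishes day 13); code integration (finishes day 6, plus 2-day gap → day 8). The controlling bound is day 13, so balance pass finishes at 13 + 7 = day 20.
Cert submission has to wait for balance pass (finishes day 20); internal playtest (finishes day 13). The latest of these is day 20, so cert submission runs day 20 to 20 + 2 = day 22.
Patch build waits on cert submission (finishes day 22), so it starts at day 22 and finishes at 22 + 2 = day 24.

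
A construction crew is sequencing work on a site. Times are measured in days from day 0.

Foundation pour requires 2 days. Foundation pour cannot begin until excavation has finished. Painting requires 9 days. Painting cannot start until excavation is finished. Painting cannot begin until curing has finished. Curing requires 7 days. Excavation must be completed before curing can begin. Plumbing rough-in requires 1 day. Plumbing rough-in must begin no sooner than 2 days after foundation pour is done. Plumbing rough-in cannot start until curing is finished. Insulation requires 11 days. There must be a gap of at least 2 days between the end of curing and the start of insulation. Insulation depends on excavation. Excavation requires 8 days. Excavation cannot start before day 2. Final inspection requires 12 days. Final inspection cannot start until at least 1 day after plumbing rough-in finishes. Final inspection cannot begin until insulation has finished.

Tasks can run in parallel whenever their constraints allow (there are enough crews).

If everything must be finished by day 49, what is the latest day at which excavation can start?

9

Final inspection must finish by day 49; it takes 12 days, so it must start by 49 − 12 = day 37.
Plumbing rough-in feeds into final inspection (must start by day 37, minus 1-day gap → day 36); so plumbing rough-in must finish by day 36 and therefore start by day 35.
Foundation pour feeds into plumbing rough-in (must start by day 35, minus 2-day gap → day 33); so foundation pour must finish by day 33 and therefore start by day 31.
Insulation has to be done before final inspection (must start by day 37). That means finishing by day 37, i.e. starting by 37 − 11 = day 26.
To finish by day 49, painting (duration 9) must start no later than day 40.
Curing must finish in time for plumbing rough-in (must start by day 35); insulation (must start by day 26, minus 2-day gap → day 24); painting (must start by day 40). The tightest is day 24, so curing must start by 24 − 7 = day 17.
For excavation: foundation pour (must start by day 31); curing (must start by day 17); insulation (must start by day 26); painting (must start by day 40). The most restrictive is day 17; with an 8-day duration, excavation must start by day 9.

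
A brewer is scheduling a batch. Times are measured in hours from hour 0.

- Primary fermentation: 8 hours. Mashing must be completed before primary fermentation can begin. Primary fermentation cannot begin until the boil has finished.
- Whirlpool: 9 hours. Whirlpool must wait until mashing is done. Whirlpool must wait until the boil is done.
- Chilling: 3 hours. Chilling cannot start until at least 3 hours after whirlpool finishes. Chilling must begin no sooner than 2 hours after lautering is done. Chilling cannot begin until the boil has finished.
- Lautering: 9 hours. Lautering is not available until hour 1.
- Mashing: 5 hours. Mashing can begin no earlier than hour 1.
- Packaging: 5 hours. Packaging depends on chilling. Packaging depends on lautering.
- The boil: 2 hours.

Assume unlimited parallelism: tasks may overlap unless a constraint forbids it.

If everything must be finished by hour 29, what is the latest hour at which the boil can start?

7

Packaging must finish by hour 29; it takes 5 hours, so it must start by 29 − 5 = hour 24.
Chilling has to be done before packaging (must start by hour 24). That means finishing by hour 24, i.e. starting by 24 − 3 = hour 21.
Since chilling (must start by hour 21, minus 3-hour gap → hour 18) depends on it, whirlpool must finish by hour 18. Backing off its 9-hour duration gives a latest start of hour 9.
To finish by hour 29, primary fermentation (duration 8) must start no later than hour 21.
For the boil: whirlpool (must start by hour 9); chilling (must start by hour 21); primary fermentation (must start by hour 21). The most restrictive is hour 9; with a 2-hour duration, the boil must start by hour 7.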